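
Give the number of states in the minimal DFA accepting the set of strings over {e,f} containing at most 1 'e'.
By Myhill–Nerode, count the distinguishable equivalence classes: 3 classes — having seen 0, 1, or >1 copies of 'e'; counts 0 through 1 are accepting and >1 is dead.
3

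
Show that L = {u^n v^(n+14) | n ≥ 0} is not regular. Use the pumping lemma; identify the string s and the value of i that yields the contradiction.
Assume L is regular with pumping length p. Idea: pumping the u-block breaks the fixed offset of 14.
Choose s = u^p v^(p+14) ∈ L. By the pumping lemma, s = xyz with |xy| ≤ p, |y| > 0, so y = u^k with k ≥ 1. Then xy²z = u^(p+k) v^(p+14). For this to be in L we would need p+14 = (p+k)+14, i.e. k = 0, contradicting k ≥ 1. So xy²z ∉ L.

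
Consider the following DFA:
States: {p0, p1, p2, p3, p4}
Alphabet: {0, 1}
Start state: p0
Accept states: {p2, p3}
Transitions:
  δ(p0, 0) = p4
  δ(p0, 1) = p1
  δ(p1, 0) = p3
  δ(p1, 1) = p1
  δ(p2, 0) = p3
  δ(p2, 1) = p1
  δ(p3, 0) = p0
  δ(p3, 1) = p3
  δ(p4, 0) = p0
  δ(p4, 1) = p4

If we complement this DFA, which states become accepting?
Complement accept states = All states \ Original accept states
= {p0, p1, p2, p3, p4} \ {p2, p3}
{p0, p1, p4}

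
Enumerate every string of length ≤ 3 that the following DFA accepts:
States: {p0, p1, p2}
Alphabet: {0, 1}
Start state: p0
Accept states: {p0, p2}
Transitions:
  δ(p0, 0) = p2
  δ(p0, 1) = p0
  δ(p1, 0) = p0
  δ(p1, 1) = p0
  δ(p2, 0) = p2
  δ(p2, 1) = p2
ε, 0, 1, 00, 01, 10, 11, 000, 001, 010, 011, 100, 101, 110, 111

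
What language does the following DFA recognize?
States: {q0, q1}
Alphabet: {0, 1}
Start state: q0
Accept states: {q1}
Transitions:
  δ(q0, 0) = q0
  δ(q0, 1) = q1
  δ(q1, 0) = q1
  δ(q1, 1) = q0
Testing a few strings:
  '11' → reject
  '0' → reject
  '1' → accept
  '011' → reject
State roles: q0=even number of 1's so far; q1=odd number of 1's so far
All binary strings with an odd number of 1's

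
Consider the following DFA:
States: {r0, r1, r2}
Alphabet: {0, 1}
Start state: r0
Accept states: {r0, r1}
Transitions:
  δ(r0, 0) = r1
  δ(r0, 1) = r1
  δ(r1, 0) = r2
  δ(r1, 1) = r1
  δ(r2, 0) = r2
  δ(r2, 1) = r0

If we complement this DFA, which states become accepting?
Complement accept states = All states \ Original accept states
= {r0, r1, r2} \ {r0, r1}
{r2}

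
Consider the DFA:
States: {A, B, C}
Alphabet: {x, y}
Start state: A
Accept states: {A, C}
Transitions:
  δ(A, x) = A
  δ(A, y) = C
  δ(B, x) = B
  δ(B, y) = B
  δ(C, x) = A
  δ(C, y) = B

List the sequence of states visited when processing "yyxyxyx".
read 'y': A → C
  read 'y': C → B
  read 'x': B → B
  read 'y': B → B
  read 'x': B → B
  read 'y': B → B
  read 'x': B → B
A -> C -> B -> B -> B -> B -> B -> B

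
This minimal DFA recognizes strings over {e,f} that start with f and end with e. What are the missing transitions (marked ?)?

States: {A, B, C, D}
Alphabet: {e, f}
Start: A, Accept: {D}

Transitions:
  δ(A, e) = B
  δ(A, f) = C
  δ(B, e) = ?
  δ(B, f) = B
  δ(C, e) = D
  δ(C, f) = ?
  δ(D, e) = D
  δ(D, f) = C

From the language and accept set, identify what each state tracks — A: no input read; B: started with e (dead); C: started with f, last symbol f; D: started with f, last symbol e.
Each missing δ(q, a) is the state matching the new tracked value after reading a.
δ(B, e) = B; δ(C, f) = C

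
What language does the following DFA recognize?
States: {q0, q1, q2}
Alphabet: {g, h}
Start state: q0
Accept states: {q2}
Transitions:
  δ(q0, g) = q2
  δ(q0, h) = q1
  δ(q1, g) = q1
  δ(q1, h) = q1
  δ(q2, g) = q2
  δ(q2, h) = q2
Testing a few strings:
  'hhh' → reject
  'g' → accept
  'h' → reject
  'ghg' → accept
State roles: q0=no input read; q1=started with h (dead); q2=started with g
All strings over {g,h} starting with g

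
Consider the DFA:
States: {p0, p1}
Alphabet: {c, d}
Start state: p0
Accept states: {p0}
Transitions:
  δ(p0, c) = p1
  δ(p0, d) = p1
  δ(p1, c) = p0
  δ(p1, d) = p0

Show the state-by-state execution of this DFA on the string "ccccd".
read 'c': p0 → p1
  read 'c': p1 → p0
  read 'c': p0 → p1
  read 'c': p1 → p0
  read 'd': p0 → p1
p0 -> p1 -> p0 -> p1 -> p0 -> p1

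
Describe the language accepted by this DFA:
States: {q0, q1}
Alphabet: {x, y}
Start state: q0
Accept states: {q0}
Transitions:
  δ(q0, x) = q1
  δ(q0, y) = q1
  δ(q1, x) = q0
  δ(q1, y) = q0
Testing a few strings:
  'yx' → accept
  'x' → reject
  'yy' → accept
  'yyx' → reject
State roles: q0=even length so far; q1=odd length so far
All strings over {x,y} of even length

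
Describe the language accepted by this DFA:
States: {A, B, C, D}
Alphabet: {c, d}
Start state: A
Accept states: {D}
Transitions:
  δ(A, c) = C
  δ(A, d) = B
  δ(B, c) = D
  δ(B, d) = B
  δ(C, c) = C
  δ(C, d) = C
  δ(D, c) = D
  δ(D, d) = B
Testing a few strings:
  'cdc' → reject
  'c' → reject
  'cc' → reject
  'cd' → reject
State roles: A=no input read; B=started with d, last symbol d; C=started with c (dead); D=started with d, last symbol c
All strings over {c,d} that start with d and end with c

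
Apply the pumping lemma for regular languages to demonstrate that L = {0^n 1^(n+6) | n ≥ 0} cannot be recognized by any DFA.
Assume L is regular with pumping length p. Idea: pumping the 0-block breaks the fixed offset of 6.
Choose s = 0^p 1^(p+6) ∈ L. By the pumping lemma, s = xyz with |xy| ≤ p, |y| > 0, so y = 0^k with k ≥ 1. Then xy²z = 0^(p+k) 1^(p+6). For this to be in L we would need p+6 = (p+k)+6, i.e. k = 0, contradicting k ≥ 1. So xy²z ∉ L.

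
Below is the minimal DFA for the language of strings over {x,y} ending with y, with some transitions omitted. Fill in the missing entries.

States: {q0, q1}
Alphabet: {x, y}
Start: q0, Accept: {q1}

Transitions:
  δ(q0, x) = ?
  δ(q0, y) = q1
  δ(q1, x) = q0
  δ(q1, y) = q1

From the language and accept set, identify what each state tracks — q0: last symbol not y; q1: last symbol is y.
Each missing δ(q, a) is the state matching the new tracked value after reading a.
δ(q0, x) = q0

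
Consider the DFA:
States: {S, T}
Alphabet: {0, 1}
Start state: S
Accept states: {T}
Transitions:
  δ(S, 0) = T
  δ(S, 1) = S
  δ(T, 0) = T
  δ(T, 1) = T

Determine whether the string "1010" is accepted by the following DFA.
Processing string "1010":
  S --1--> S
  S --0--> T
  T --1--> T
  T --0--> T
Final state: T
Accept states: {T}
Yes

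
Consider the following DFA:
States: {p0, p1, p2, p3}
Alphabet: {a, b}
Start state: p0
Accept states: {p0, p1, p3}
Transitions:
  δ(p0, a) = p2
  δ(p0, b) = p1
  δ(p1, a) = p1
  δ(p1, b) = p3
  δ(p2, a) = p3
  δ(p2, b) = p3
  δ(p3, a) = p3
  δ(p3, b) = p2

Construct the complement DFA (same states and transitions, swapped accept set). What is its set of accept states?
Complement accept states = All states \ Original accept states
= {p0, p1, p2, p3} \ {p0, p1, p3}
{p2}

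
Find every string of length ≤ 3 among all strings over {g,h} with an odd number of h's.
h, gh, hg, ggh, ghg, hgg, hhh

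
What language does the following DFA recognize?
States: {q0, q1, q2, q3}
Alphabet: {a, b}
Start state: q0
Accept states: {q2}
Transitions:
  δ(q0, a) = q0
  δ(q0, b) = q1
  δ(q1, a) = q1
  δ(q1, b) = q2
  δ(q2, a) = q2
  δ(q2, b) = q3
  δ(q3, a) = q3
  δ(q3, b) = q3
Testing a few strings:
  'aba' → reject
  'b' → reject
  'aab' → reject
  'ba' → reject
State roles: q0=zero b's; q1=one b; q2=two b's; q3=≥ three b's (dead)
All strings over {a,b} containing exactly two b's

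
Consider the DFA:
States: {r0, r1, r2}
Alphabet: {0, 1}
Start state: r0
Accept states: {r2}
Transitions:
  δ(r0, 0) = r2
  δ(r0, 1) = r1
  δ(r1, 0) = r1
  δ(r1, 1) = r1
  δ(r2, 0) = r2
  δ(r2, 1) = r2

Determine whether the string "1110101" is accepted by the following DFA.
Processing string "1110101":
  r0 --1--> r1
  r1 --1--> r1
  r1 --1--> r1
  r1 --0--> r1
  r1 --1--> r1
  r1 --0--> r1
  r1 --1--> r1
Final state: r1
Accept states: {r2}
No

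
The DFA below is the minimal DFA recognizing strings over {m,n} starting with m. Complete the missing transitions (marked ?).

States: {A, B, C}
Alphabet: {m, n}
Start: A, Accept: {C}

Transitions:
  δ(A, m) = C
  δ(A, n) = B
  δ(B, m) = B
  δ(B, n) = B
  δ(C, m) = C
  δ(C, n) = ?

From the language and accept set, identify what each state tracks — A: no input read; B: started with n (dead); C: started with m.
Each missing δ(q, a) is the state matching the new tracked value after reading a.
δ(C, n) = C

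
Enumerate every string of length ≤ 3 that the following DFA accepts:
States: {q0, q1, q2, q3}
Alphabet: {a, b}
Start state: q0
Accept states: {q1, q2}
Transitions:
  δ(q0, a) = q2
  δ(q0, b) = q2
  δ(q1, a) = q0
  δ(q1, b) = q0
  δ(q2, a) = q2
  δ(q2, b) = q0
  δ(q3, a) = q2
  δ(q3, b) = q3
a, b, aa, ba, aaa, aba, abb, baa, bba, bbb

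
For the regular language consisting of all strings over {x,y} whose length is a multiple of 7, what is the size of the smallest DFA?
By Myhill–Nerode, count the distinguishable equivalence classes: 7 classes — one per residue of the length mod 7; class i is distinguished from class j by any string of length (7 − i) mod 7.
7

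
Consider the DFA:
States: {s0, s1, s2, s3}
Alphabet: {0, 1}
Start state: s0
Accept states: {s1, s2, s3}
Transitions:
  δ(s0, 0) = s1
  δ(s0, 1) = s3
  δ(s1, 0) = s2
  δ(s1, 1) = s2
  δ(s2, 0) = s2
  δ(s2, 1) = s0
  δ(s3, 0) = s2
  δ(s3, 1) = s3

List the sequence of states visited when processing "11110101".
read '1': s0 → s3
  read '1': s3 → s3
  read '1': s3 → s3
  read '1': s3 → s3
  read '0': s3 → s2
  read '1': s2 → s0
  read '0': s0 → s1
  read '1': s1 → s2
s0 -> s3 -> s3 -> s3 -> s3 -> s2 -> s0 -> s1 -> s2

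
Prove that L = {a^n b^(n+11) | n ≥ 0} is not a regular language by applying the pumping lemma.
Assume L is regular with pumping length p. Idea: pumping the a-block breaks the fixed offset of 11.
Choose s = a^p b^(p+11) ∈ L. By the pumping lemma, s = xyz with |xy| ≤ p, |y| > 0, so y = a^k with k ≥ 1. Then xy²z = a^(p+k) b^(p+11). For this to be in L we would need p+11 = (p+k)+11, i.e. k = 0, contradicting k ≥ 1. So xy²z ∉ L.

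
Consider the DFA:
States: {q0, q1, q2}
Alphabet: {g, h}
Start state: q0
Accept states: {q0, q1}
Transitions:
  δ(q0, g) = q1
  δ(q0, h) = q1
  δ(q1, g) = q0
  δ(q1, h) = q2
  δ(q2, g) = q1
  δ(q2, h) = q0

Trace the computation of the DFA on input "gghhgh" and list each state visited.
read 'g': q0 → q1
  read 'g': q1 → q0
  read 'h': q0 → q1
  read 'h': q1 → q2
  read 'g': q2 → q1
  read 'h': q1 → q2
q0 -> q1 -> q0 -> q1 -> q2 -> q1 -> q2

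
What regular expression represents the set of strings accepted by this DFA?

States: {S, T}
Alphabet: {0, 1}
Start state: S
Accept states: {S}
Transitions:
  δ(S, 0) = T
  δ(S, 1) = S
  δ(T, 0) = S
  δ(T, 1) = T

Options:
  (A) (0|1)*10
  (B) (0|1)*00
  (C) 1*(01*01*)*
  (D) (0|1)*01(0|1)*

Check each option against the DFA on short strings; one disagreement eliminates an option:
  (A) (0|1)*10: on ε the DFA stays in S and accepts (S ∈ Accept), but the regex does not match it → eliminate
  (B) (0|1)*00: on ε the DFA stays in S and accepts (S ∈ Accept), but the regex does not match it → eliminate
  (C) 1*(01*01*)*: agrees with the DFA on every string of length ≤ 6
  (D) (0|1)*01(0|1)*: on ε the DFA stays in S and accepts (S ∈ Accept), but the regex does not match it → eliminate
Only (C) is consistent with the DFA.
(C) 1*(01*01*)*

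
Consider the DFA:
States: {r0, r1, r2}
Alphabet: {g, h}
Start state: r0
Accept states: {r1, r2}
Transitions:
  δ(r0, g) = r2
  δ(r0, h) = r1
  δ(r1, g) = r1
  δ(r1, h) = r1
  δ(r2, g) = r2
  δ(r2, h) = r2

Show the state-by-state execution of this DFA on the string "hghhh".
read 'h': r0 → r1
  read 'g': r1 → r1
  read 'h': r1 → r1
  read 'h': r1 → r1
  read 'h': r1 → r1
r0 -> r1 -> r1 -> r1 -> r1 -> r1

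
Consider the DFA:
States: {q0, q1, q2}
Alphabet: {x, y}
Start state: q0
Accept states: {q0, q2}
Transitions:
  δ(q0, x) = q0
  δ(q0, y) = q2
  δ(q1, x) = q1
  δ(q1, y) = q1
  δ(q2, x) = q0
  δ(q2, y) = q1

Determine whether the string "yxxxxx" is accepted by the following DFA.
Processing string "yxxxxx":
  q0 --y--> q2
  q2 --x--> q0
  q0 --x--> q0
  q0 --x--> q0
  q0 --x--> q0
  q0 --x--> q0
Final state: q0
Accept states: {q0, q2}
Yes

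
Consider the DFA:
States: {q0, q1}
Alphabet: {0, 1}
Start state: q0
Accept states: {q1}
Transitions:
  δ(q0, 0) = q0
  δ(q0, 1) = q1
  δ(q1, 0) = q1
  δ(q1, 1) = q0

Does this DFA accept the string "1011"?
Processing string "1011":
  q0 --1--> q1
  q1 --0--> q1
  q1 --1--> q0
  q0 --1--> q1
Final state: q1
Accept states: {q1}
Yes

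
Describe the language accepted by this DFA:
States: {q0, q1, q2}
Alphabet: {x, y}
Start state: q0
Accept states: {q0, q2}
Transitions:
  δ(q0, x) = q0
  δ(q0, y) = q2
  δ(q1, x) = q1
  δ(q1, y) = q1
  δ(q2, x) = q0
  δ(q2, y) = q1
Testing a few strings:
  'xxx' → accept
  'xyy' → reject
  'xy' → accept
  'x' → accept
State roles: q0=last symbol not y (ok); q1=saw yy (dead); q2=last symbol y (ok)
All strings over {x,y} with no two consecutive y's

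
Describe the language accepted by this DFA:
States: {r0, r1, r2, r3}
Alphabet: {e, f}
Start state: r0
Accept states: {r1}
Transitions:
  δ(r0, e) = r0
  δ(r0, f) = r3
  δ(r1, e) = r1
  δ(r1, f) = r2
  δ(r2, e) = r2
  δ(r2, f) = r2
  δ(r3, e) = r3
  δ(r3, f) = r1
Testing a few strings:
  'fef' → accept
  'fffe' → reject
  'efef' → accept
  'eeff' → accept
State roles: r0=zero f's; r1=two f's; r2=≥ three f's (dead); r3=one f
All strings over {e,f} containing exactly two f's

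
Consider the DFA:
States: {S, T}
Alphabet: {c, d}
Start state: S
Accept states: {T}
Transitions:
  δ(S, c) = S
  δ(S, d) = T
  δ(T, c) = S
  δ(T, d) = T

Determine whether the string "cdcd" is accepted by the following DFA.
Processing string "cdcd":
  S --c--> S
  S --d--> T
  T --c--> S
  S --d--> T
Final state: T
Accept states: {T}
Yes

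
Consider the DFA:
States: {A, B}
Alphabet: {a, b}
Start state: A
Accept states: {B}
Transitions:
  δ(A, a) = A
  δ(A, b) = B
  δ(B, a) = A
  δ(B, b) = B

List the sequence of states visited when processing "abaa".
read 'a': A → A
  read 'b': A → B
  read 'a': B → A
  read 'a': A → A
A -> A -> B -> A -> A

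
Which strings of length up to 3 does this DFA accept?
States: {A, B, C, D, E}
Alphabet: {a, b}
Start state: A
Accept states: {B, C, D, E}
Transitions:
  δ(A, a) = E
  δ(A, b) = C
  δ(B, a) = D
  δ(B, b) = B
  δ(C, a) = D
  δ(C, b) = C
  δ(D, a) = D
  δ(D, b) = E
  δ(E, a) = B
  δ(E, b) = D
a, b, aa, ab, ba, bb, aaa, aab, aba, abb, baa, bab, bba, bbb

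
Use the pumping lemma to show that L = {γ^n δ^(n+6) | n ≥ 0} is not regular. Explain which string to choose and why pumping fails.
Assume L is regular with pumping length p. Idea: pumping the γ-block breaks the fixed offset of 6.
Choose s = γ^p δ^(p+6) ∈ L. By the pumping lemma, s = xyz with |xy| ≤ p, |y| > 0, so y = γ^k with k ≥ 1. Then xy²z = γ^(p+k) δ^(p+6). For this to be in L we would need p+6 = (p+k)+6, i.e. k = 0, contradicting k ≥ 1. So xy²z ∉ L.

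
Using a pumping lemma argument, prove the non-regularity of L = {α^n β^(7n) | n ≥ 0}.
Assume L is regular with pumping length p. Idea: pumping the α-block breaks the 1:7 ratio.
Choose s = α^p β^(7p) (length 8p ≥ p). By the pumping lemma, s = xyz with |xy| ≤ p, |y| > 0, so y = α^k with k ≥ 1. Then xy²z = α^(p+k) β^(7p). For this to be in L we would need 7p = 7(p+k), i.e. 7k = 0, contradicting k ≥ 1. So xy²z ∉ L.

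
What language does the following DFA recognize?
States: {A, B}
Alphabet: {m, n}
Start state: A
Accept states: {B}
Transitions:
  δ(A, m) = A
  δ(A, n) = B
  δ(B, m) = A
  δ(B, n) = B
Testing a few strings:
  'n' → accept
  'mm' → reject
  'm' → reject
  'nn' → accept
State roles: A=last symbol not n; B=last symbol is n
All strings over {m,n} ending with n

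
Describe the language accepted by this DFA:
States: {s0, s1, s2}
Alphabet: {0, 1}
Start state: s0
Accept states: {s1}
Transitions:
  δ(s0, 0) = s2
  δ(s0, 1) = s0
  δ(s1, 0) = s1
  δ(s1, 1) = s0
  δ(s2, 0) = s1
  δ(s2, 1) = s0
Testing a few strings:
  '01' → reject
  '00' → accept
  '100' → accept
  '0000' → accept
State roles: s0=last symbol not 0; s1=two trailing 0's; s2=one trailing 0
All binary strings ending with 00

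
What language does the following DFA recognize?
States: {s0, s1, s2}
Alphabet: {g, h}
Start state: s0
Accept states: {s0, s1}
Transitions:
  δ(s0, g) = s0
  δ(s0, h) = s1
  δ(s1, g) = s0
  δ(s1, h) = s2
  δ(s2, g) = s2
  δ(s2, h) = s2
Testing a few strings:
  'g' → accept
  'hh' → reject
  'hhg' → reject
  'ghg' → accept
State roles: s0=last symbol not h (ok); s1=last symbol h (ok); s2=saw hh (dead)
All strings over {g,h} with no two consecutive h's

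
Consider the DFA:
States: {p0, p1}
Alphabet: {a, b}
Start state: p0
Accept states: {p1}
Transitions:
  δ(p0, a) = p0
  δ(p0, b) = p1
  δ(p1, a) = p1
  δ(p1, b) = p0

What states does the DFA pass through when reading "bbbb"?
read 'b': p0 → p1
  read 'b': p1 → p0
  read 'b': p0 → p1
  read 'b': p1 → p0
p0 -> p1 -> p0 -> p1 -> p0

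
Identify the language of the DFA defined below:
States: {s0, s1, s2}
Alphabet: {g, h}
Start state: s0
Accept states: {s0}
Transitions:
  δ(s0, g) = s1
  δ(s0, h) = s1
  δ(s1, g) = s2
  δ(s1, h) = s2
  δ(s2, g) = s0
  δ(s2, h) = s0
Testing a few strings:
  'gh' → reject
  'hhh' → accept
  'hg' → reject
  'gg' → reject
State roles: s0=length ≡ 0 (mod 3); s1=length ≡ 1 (mod 3); s2=length ≡ 2 (mod 3)
All strings over {g,h} whose length is a multiple of 3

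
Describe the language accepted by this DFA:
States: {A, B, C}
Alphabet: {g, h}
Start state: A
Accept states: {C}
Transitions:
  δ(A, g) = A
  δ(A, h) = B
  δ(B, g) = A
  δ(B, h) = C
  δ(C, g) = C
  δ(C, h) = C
Testing a few strings:
  'hgh' → reject
  'gh' → reject
  'g' → reject
  'hh' → accept
State roles: A=no progress toward hh; B=one trailing h; C=substring hh seen
All strings over {g,h} containing the substring hh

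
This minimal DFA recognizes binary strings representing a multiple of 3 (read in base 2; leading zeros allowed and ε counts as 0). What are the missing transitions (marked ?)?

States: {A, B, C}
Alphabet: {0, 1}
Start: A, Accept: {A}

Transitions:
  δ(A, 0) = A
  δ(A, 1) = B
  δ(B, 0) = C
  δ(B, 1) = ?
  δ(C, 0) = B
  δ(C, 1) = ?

From the language and accept set, identify what each state tracks — A: value ≡ 0 (mod 3); B: value ≡ 1 (mod 3); C: value ≡ 2 (mod 3).
Each missing δ(q, a) is the state matching the new tracked value after reading a.
δ(B, 1) = A; δ(C, 1) = C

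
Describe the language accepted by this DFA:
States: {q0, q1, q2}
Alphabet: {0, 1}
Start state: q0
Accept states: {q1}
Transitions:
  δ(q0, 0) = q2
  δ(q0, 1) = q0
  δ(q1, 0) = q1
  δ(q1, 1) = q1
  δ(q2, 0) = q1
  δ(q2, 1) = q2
Testing a few strings:
  '111' → reject
  '00' → accept
  '0101' → accept
  '1' → reject
State roles: q0=zero 0's seen; q1=≥ two 0's seen; q2=one 0 seen
All binary strings containing at least two 0's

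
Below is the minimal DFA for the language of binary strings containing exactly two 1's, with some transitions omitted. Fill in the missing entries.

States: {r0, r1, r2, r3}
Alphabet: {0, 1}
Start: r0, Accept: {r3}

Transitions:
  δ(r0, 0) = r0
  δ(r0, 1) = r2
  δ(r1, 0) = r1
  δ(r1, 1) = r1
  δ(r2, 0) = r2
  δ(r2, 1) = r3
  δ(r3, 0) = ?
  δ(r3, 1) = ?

From the language and accept set, identify what each state tracks — r0: zero 1's; r1: ≥ three 1's (dead); r2: one 1; r3: two 1's.
Each missing δ(q, a) is the state matching the new tracked value after reading a.
δ(r3, 0) = r3; δ(r3, 1) = r1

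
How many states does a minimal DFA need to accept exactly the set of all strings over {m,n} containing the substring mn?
By Myhill–Nerode, count the distinguishable equivalence classes: 3 classes — one per longest suffix of the input that is a prefix of 'mn' (lengths 0 through 1), plus an absorbing 'already seen mn' class.
3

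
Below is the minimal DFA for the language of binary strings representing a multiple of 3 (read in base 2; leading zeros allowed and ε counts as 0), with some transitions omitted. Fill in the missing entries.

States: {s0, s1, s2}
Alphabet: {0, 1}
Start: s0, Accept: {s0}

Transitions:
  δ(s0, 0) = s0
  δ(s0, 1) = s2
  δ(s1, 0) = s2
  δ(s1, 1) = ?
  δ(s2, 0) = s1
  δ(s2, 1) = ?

From the language and accept set, identify what each state tracks — s0: value ≡ 0 (mod 3); s1: value ≡ 2 (mod 3); s2: value ≡ 1 (mod 3).
Each missing δ(q, a) is the state matching the new tracked value after reading a.
δ(s1, 1) = s1; δ(s2, 1) = s0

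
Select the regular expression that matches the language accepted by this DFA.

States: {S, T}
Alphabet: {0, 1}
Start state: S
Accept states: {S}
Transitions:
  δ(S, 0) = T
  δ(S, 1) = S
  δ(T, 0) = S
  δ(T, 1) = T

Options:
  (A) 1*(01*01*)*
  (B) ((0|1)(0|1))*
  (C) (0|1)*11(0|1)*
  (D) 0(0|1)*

Check each option against the DFA on short strings; one disagreement eliminates an option:
  (A) 1*(01*01*)*: agrees with the DFA on every string of length ≤ 6
  (B) ((0|1)(0|1))*: on '1' the DFA goes S → S and accepts (S ∈ Accept), but the regex does not match it → eliminate
  (C) (0|1)*11(0|1)*: on ε the DFA stays in S and accepts (S ∈ Accept), but the regex does not match it → eliminate
  (D) 0(0|1)*: on ε the DFA stays in S and accepts (S ∈ Accept), but the regex does not match it → eliminate
Only (A) is consistent with the DFA.
(A) 1*(01*01*)*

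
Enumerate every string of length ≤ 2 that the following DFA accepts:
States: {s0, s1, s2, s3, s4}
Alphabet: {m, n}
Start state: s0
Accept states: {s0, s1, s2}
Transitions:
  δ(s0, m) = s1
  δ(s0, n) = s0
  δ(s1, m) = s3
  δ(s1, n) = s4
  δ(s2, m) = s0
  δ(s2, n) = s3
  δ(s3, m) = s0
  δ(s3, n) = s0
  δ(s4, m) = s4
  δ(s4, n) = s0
ε, m, n, nm, nn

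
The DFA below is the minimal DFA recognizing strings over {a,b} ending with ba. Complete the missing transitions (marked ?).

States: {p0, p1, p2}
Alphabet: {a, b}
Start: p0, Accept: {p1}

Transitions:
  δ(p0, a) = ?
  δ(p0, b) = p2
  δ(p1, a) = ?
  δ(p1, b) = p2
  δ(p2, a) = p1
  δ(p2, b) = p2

From the language and accept set, identify what each state tracks — p0: no suffix match; p1: suffix is ba; p2: one trailing b.
Each missing δ(q, a) is the state matching the new tracked value after reading a.
δ(p0, a) = p0; δ(p1, a) = p0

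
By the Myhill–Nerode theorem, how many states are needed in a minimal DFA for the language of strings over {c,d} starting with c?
By Myhill–Nerode, count the distinguishable equivalence classes: three classes — empty / started with c / started with d (dead).
3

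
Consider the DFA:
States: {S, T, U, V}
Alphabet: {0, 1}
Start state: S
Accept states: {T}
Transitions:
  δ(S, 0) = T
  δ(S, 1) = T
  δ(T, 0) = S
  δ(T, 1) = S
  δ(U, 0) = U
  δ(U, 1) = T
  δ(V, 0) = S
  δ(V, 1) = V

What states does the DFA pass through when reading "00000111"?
read '0': S → T
  read '0': T → S
  read '0': S → T
  read '0': T → S
  read '0': S → T
  read '1': T → S
  read '1': S → T
  read '1': T → S
S -> T -> S -> T -> S -> T -> S -> T -> S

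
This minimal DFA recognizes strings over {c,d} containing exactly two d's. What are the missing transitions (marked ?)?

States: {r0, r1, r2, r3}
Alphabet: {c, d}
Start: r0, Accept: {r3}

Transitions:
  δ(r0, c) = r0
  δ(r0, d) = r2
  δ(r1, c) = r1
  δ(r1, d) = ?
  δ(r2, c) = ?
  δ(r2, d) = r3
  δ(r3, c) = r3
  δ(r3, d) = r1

From the language and accept set, identify what each state tracks — r0: zero d's; r1: ≥ three d's (dead); r2: one d; r3: two d's.
Each missing δ(q, a) is the state matching the new tracked value after reading a.
δ(r1, d) = r1; δ(r2, c) = r2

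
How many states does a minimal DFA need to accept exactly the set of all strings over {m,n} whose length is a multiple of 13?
By Myhill–Nerode, count the distinguishable equivalence classes: 13 classes — one per residue of the length mod 13; class i is distinguished from class j by any string of length (13 − i) mod 13.
13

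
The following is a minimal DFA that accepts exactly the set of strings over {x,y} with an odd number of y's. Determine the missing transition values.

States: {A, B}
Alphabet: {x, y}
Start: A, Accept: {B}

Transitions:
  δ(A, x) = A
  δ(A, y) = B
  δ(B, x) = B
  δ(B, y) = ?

From the language and accept set, identify what each state tracks — A: even number of y's so far; B: odd number of y's so far.
Each missing δ(q, a) is the state matching the new tracked value after reading a.
δ(B, y) = A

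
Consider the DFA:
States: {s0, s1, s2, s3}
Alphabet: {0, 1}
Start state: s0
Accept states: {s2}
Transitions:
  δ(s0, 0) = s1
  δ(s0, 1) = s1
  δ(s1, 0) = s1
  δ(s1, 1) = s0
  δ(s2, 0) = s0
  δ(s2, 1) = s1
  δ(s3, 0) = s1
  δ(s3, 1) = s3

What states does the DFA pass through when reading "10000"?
read '1': s0 → s1
  read '0': s1 → s1
  read '0': s1 → s1
  read '0': s1 → s1
  read '0': s1 → s1
s0 -> s1 -> s1 -> s1 -> s1 -> s1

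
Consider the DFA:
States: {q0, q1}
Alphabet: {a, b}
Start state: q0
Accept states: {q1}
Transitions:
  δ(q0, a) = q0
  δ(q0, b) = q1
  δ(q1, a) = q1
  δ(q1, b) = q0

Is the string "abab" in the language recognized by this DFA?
Processing string "abab":
  q0 --a--> q0
  q0 --b--> q1
  q1 --a--> q1
  q1 --b--> q0
Final state: q0
Accept states: {q1}
No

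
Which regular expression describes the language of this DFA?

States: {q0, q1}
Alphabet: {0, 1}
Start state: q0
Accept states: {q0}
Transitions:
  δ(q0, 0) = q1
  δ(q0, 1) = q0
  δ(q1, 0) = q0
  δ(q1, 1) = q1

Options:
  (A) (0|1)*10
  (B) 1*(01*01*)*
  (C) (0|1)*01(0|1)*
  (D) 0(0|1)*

Check each option against the DFA on short strings; one disagreement eliminates an option:
  (A) (0|1)*10: on ε the DFA stays in q0 and accepts (q0 ∈ Accept), but the regex does not match it → eliminate
  (B) 1*(01*01*)*: agrees with the DFA on every string of length ≤ 6
  (C) (0|1)*01(0|1)*: on ε the DFA stays in q0 and accepts (q0 ∈ Accept), but the regex does not match it → eliminate
  (D) 0(0|1)*: on ε the DFA stays in q0 and accepts (q0 ∈ Accept), but the regex does not match it → eliminate
Only (B) is consistent with the DFA.
(B) 1*(01*01*)*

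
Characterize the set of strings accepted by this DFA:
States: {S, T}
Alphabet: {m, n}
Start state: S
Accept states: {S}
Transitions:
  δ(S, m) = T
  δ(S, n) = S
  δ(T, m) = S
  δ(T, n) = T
Testing a few strings:
  'n' → accept
  'nnn' → accept
  'mnm' → accept
  'mm' → accept
State roles: S=even number of m's so far; T=odd number of m's so far
All strings over {m,n} with an even number of m's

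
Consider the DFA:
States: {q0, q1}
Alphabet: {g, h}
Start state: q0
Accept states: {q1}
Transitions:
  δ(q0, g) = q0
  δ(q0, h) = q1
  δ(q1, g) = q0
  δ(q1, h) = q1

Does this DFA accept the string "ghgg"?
Processing string "ghgg":
  q0 --g--> q0
  q0 --h--> q1
  q1 --g--> q0
  q0 --g--> q0
Final state: q0
Accept states: {q1}
No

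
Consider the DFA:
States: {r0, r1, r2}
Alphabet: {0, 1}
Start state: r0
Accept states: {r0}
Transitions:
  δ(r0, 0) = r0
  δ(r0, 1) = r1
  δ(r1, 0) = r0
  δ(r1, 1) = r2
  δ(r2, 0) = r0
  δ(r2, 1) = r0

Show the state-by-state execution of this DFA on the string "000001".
read '0': r0 → r0
  read '0': r0 → r0
  read '0': r0 → r0
  read '0': r0 → r0
  read '0': r0 → r0
  read '1': r0 → r1
r0 -> r0 -> r0 -> r0 -> r0 -> r0 -> r1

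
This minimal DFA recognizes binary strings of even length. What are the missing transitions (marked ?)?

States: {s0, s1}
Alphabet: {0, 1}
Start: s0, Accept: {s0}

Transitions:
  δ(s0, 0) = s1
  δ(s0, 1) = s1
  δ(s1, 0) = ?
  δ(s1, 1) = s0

From the language and accept set, identify what each state tracks — s0: even length so far; s1: odd length so far.
Each missing δ(q, a) is the state matching the new tracked value after reading a.
δ(s1, 0) = s0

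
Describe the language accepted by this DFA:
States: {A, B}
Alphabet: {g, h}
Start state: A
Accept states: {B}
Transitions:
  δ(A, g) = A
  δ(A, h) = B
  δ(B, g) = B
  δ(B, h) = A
Testing a few strings:
  'hgh' → reject
  'gg' → reject
  'h' → accept
  'gh' → accept
State roles: A=even number of h's so far; B=odd number of h's so far
All strings over {g,h} with an odd number of h's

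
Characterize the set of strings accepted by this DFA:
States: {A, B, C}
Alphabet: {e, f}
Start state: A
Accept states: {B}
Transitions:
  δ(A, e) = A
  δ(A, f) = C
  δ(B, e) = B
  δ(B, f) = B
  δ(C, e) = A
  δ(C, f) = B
Testing a few strings:
  'fe' → reject
  'ff' → accept
  'eeee' → reject
  'efee' → reject
State roles: A=no progress toward ff; B=substring ff seen; C=one trailing f
All strings over {e,f} containing the substring ff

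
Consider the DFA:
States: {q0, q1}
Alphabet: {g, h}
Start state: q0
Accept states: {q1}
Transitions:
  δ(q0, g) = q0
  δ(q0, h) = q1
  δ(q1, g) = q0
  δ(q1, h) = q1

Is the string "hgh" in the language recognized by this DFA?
Processing string "hgh":
  q0 --h--> q1
  q1 --g--> q0
  q0 --h--> q1
Final state: q1
Accept states: {q1}
Yes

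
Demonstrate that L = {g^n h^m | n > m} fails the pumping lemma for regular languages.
Assume L is regular with pumping length p. Idea: pumping down the g-block drops the g-count to at most the h-count.
Choose s = g^(p+1) h^p ∈ L (|s| = 2p+1 ≥ p). By the pumping lemma, s = xyz with |xy| ≤ p, |y| > 0, so y = g^k with k ≥ 1. Take i = 0: xz = g^(p+1−k) h^p. Since k ≥ 1, p+1−k ≤ p, so the number of g's is no longer strictly greater than the number of h's, hence xz ∉ L.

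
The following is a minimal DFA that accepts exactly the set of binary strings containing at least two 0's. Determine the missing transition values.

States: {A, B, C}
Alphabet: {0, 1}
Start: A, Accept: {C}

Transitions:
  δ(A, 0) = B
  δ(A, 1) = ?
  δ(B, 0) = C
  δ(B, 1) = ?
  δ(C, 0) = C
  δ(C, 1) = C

From the language and accept set, identify what each state tracks — A: zero 0's seen; B: one 0 seen; C: ≥ two 0's seen.
Each missing δ(q, a) is the state matching the new tracked value after reading a.
δ(A, 1) = A; δ(B, 1) = B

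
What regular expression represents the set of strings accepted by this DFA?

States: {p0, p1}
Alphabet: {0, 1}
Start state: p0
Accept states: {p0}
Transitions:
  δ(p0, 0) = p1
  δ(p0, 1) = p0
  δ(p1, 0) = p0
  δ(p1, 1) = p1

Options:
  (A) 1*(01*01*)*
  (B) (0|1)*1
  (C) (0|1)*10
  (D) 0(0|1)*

Check each option against the DFA on short strings; one disagreement eliminates an option:
  (A) 1*(01*01*)*: agrees with the DFA on every string of length ≤ 6
  (B) (0|1)*1: on ε the DFA stays in p0 and accepts (p0 ∈ Accept), but the regex does not match it → eliminate
  (C) (0|1)*10: on ε the DFA stays in p0 and accepts (p0 ∈ Accept), but the regex does not match it → eliminate
  (D) 0(0|1)*: on ε the DFA stays in p0 and accepts (p0 ∈ Accept), but the regex does not match it → eliminate
Only (A) is consistent with the DFA.
(A) 1*(01*01*)*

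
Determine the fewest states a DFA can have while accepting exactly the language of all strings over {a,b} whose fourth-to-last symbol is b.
By Myhill–Nerode, count the distinguishable equivalence classes: 2^4 = 16 classes — the DFA must remember the last 4 symbols read; every pair of distinct length-4 suffixes is distinguishable by some continuation.
16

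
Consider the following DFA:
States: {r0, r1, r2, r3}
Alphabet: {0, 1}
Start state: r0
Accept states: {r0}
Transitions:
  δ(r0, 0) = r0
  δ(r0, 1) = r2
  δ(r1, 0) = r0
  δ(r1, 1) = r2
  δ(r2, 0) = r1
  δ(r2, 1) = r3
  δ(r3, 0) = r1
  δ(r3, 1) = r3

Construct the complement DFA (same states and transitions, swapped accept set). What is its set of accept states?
Complement accept states = All states \ Original accept states
= {r0, r1, r2, r3} \ {r0}
{r1, r2, r3}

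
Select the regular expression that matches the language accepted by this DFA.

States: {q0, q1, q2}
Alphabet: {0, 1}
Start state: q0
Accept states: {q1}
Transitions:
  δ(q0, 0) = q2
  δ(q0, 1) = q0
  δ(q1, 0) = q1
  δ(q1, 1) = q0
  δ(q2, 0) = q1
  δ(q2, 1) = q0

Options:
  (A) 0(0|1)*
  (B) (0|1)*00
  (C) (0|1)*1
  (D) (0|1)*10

Check each option against the DFA on short strings; one disagreement eliminates an option:
  (A) 0(0|1)*: on '0' the DFA goes q0 → q2 and rejects (q2 ∉ Accept), but the regex matches it → eliminate
  (B) (0|1)*00: agrees with the DFA on every string of length ≤ 6
  (C) (0|1)*1: on '1' the DFA goes q0 → q0 and rejects (q0 ∉ Accept), but the regex matches it → eliminate
  (D) (0|1)*10: on '00' the DFA goes q0 → q2 → q1 and accepts (q1 ∈ Accept), but the regex does not match it → eliminate
Only (B) is consistent with the DFA.
(B) (0|1)*00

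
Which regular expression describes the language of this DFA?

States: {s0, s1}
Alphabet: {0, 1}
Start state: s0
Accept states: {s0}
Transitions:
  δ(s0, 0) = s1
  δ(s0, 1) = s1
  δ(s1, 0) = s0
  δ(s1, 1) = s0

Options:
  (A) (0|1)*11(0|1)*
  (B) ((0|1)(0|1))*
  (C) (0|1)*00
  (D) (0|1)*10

Check each option against the DFA on short strings; one disagreement eliminates an option:
  (A) (0|1)*11(0|1)*: on ε the DFA stays in s0 and accepts (s0 ∈ Accept), but the regex does not match it → eliminate
  (B) ((0|1)(0|1))*: agrees with the DFA on every string of length ≤ 6
  (C) (0|1)*00: on ε the DFA stays in s0 and accepts (s0 ∈ Accept), but the regex does not match it → eliminate
  (D) (0|1)*10: on ε the DFA stays in s0 and accepts (s0 ∈ Accept), but the regex does not match it → eliminate
Only (B) is consistent with the DFA.
(B) ((0|1)(0|1))*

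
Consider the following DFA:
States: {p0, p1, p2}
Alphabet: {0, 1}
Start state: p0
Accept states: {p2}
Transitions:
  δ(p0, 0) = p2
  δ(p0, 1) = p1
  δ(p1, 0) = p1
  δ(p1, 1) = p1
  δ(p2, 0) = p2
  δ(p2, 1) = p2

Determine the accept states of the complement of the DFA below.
Complement accept states = All states \ Original accept states
= {p0, p1, p2} \ {p2}
{p0, p1}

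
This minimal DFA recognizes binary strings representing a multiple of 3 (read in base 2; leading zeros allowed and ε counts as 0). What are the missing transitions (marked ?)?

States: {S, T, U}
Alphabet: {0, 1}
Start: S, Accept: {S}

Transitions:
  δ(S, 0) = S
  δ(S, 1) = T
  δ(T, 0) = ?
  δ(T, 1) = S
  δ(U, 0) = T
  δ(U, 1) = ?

From the language and accept set, identify what each state tracks — S: value ≡ 0 (mod 3); T: value ≡ 1 (mod 3); U: value ≡ 2 (mod 3).
Each missing δ(q, a) is the state matching the new tracked value after reading a.
δ(T, 0) = U; δ(U, 1) = U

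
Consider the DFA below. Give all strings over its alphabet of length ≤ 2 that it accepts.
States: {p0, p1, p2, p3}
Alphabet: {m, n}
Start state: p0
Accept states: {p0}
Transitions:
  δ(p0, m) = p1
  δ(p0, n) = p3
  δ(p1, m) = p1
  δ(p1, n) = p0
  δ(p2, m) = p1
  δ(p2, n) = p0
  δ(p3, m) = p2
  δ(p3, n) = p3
ε, mn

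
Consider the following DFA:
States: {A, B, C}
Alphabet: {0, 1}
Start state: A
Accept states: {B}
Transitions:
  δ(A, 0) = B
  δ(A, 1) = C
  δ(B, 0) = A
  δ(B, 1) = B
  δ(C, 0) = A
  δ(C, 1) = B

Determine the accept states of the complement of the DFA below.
Complement accept states = All states \ Original accept states
= {A, B, C} \ {B}
{A, C}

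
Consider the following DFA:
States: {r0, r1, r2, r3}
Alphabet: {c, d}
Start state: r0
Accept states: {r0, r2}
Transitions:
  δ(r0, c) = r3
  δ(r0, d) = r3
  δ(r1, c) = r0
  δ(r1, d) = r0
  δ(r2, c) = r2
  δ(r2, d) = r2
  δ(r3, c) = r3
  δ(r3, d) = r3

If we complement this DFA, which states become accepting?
Complement accept states = All states \ Original accept states
= {r0, r1, r2, r3} \ {r0, r2}
{r1, r3}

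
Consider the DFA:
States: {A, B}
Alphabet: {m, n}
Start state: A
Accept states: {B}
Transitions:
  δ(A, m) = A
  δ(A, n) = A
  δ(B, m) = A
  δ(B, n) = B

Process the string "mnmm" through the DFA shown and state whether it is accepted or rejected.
Processing string "mnmm":
  A --m--> A
  A --n--> A
  A --m--> A
  A --m--> A
Final state: A
Accept states: {B}
No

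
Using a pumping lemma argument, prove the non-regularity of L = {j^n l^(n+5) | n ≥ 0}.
Assume L is regular with pumping length p. Idea: pumping the j-block breaks the fixed offset of 5.
Choose s = j^p l^(p+5) ∈ L. By the pumping lemma, s = xyz with |xy| ≤ p, |y| > 0, so y = j^k with k ≥ 1. Then xy²z = j^(p+k) l^(p+5). For this to be in L we would need p+5 = (p+k)+5, i.e. k = 0, contradicting k ≥ 1. So xy²z ∉ L.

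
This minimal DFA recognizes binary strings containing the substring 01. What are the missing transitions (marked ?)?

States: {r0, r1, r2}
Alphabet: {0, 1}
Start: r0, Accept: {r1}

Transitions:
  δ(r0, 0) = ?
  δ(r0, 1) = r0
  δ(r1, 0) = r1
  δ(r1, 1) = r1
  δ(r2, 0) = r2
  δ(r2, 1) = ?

From the language and accept set, identify what each state tracks — r0: no 0 seen yet; r1: substring 01 seen; r2: seen a 0, waiting for 1.
Each missing δ(q, a) is the state matching the new tracked value after reading a.
δ(r0, 0) = r2; δ(r2, 1) = r1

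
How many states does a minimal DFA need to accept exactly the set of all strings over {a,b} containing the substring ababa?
By Myhill–Nerode, count the distinguishable equivalence classes: 6 classes — one per longest suffix of the input that is a prefix of 'ababa' (lengths 0 through 4), plus an absorbing 'already seen ababa' class.
6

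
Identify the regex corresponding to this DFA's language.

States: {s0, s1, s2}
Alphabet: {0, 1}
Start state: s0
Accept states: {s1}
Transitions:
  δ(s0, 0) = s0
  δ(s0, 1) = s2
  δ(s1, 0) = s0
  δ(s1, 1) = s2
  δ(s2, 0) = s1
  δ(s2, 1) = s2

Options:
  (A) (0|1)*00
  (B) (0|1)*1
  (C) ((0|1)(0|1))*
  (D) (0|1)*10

Check each option against the DFA on short strings; one disagreement eliminates an option:
  (A) (0|1)*00: on '00' the DFA goes s0 → s0 → s0 and rejects (s0 ∉ Accept), but the regex matches it → eliminate
  (B) (0|1)*1: on '1' the DFA goes s0 → s2 and rejects (s2 ∉ Accept), but the regex matches it → eliminate
  (C) ((0|1)(0|1))*: on ε the DFA stays in s0 and rejects (s0 ∉ Accept), but the regex matches it → eliminate
  (D) (0|1)*10: agrees with the DFA on every string of length ≤ 6
Only (D) is consistent with the DFA.
(D) (0|1)*10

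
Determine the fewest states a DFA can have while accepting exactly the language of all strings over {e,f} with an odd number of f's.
By Myhill–Nerode, count the distinguishable equivalence classes: two classes — parity of the count of f's.
2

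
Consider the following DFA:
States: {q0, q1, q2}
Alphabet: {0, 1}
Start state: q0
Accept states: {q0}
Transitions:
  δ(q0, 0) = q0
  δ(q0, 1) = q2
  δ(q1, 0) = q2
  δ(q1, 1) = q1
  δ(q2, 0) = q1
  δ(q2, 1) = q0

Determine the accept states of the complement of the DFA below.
Complement accept states = All states \ Original accept states
= {q0, q1, q2} \ {q0}
{q1, q2}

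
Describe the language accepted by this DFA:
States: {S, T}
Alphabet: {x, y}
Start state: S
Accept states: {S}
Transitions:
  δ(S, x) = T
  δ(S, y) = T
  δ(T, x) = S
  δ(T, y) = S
Testing a few strings:
  'xyx' → reject
  'yyx' → reject
  'yxy' → reject
  'xy' → accept
State roles: S=even length so far; T=odd length so far
All strings over {x,y} of even length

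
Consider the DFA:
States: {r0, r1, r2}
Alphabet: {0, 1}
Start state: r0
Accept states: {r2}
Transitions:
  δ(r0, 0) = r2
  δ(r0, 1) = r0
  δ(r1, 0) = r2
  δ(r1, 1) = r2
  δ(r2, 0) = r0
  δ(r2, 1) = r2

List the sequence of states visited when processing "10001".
read '1': r0 → r0
  read '0': r0 → r2
  read '0': r2 → r0
  read '0': r0 → r2
  read '1': r2 → r2
r0 -> r0 -> r2 -> r0 -> r2 -> r2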